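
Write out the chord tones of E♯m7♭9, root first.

E♯m7♭9: minor seventh flat nine on E#.
E# — root
G# — minor 3rd
B# — perfect 5th
D# — minor 7th
F# — minor 9th

E#, G#, B#, D#, F#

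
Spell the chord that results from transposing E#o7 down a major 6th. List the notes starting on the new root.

G#, B, D, F

E# down a major 6th → G#. New chord: G# diminished seventh.
Root: G#
Minor 3rd (3rd): B
Diminished 5th (5th): D
Diminished 7th (7th): F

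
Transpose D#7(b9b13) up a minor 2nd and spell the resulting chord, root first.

E – G# – B – D – F – C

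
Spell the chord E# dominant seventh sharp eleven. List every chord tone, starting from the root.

E# dominant seventh sharp eleven: dominant seventh sharp eleven on E#.
E# — root
G## — major 3rd
B# — perfect 5th
D# — minor 7th
A## — augmented 11th

E#, G##, B#, D#, A##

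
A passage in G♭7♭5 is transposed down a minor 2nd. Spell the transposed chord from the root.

Transposed root: G♭ → F (minor 2nd down). So we spell F dominant seventh flat five:
F — root
A — major 3rd
C♭ — diminished 5th
E♭ — minor 7th

F, A, C♭, E♭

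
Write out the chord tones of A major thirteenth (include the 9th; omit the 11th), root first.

A major thirteenth is a major thirteenth built on A.
root → A
3rd (major 3rd) → C-sharp
5th (perfect 5th) → E
7th (major 7th) → G-sharp
9th (major 9th) → B
13th (major 13th) → F-sharp

A – C-sharp – E – G-sharp – B – F-sharp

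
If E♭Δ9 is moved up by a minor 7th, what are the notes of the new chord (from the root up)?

Eb up a minor 7th → Db. New chord: Db major ninth.
root → Db
3rd (major 3rd) → F
5th (perfect 5th) → Ab
7th (major 7th) → C
9th (major 9th) → Eb

Db F Ab C Eb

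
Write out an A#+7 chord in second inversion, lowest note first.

A#+7 = A♯–C𝄪–E𝄪–G♯; second inversion → fifth (E𝄪) lowest.

E𝄪  G♯  A♯  C𝄪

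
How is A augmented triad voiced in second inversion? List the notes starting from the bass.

E# – A – C#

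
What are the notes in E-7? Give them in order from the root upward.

E, G, B, D

E-7: minor seventh on E.
root → E
3rd (minor 3rd) → G
5th (perfect 5th) → B
7th (minor 7th) → D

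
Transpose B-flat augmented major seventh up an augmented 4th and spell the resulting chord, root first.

E, G-sharp, B-sharp, D-sharp

Transposed root: B-flat → E (augmented 4th up). So we spell E augmented major seventh:
root → E
3rd (major 3rd) → G-sharp
5th (augmented 5th) → B-sharp
7th (major 7th) → D-sharp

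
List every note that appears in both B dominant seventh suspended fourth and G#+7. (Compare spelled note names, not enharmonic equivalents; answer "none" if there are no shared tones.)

B dominant seventh suspended fourth: B E F# A
G#+7: G# B# D## F#
Common to both → F#.

F#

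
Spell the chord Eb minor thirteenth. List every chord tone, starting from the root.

E-flat – G-flat – B-flat – D-flat – F – A-flat – C

Eb minor thirteenth is a minor thirteenth built on E-flat.
root → E-flat
3rd (minor 3rd) → G-flat
5th (perfect 5th) → B-flat
7th (minor 7th) → D-flat
9th (major 9th) → F
11th (perfect 11th) → A-flat
13th (major 13th) → C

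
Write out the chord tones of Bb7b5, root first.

Bb7b5 is a dominant seventh flat five built on Bb.
- root: Bb
- major 3rd: D
- diminished 5th: Fb
- minor 7th: Ab

Bb – D – Fb – Ab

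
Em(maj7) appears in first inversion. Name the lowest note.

G

Em(maj7) in root position is E–G–B–D♯.
First inversion places the third in the bass, which is G.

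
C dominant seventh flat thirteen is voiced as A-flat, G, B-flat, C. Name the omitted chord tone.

E

C dominant seventh flat thirteen = C, E, G, B-flat, A-flat. The voicing lacks the 3rd (major 3rd), E.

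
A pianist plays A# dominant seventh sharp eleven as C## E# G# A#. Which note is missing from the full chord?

The full A# dominant seventh sharp eleven chord is A#, C##, E#, G#, D##.
Comparing with the voicing, the augmented 11th (11th) — D## — is absent.

D##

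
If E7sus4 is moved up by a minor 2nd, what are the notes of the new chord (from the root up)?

E up a minor 2nd → F. New chord: F dominant seventh suspended fourth.
F — root
Bb — perfect 4th
C — perfect 5th
Eb — minor 7th

F, Bb, C, Eb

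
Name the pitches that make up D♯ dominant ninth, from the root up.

Root D♯, quality dominant ninth:
root → D♯
3rd (major 3rd) → F𝄪
5th (perfect 5th) → A♯
7th (minor 7th) → C♯
9th (major 9th) → E♯

D♯ – F𝄪 – A♯ – C♯ – E♯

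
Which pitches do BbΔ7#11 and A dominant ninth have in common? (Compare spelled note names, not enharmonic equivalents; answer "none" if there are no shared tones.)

BbΔ7#11 = Bb, D, F, A, E.
A dominant ninth = A, C#, E, G, B.
Shared: A, E.

A E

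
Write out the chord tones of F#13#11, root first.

F# A# C# E G# B# D#

F#13#11 is a dominant thirteenth sharp eleven built on F#.
root → F#
3rd (major 3rd) → A#
5th (perfect 5th) → C#
7th (minor 7th) → E
9th (major 9th) → G#
11th (augmented 11th) → B#
13th (major 13th) → D#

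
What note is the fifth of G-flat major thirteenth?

Db

Root of G-flat major thirteenth = Gb. The 5th is a perfect 5th: Gb up a perfect 5th → Db.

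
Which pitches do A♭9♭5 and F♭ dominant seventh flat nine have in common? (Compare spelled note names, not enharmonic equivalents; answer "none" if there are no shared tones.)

A♭9♭5: A♭ C E𝄫 G♭ B♭
F♭ dominant seventh flat nine: F♭ A♭ C♭ E𝄫 G𝄫
Common to both → A♭, E𝄫.

A♭, E𝄫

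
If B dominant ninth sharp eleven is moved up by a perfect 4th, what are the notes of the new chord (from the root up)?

Transposed root: B → E (perfect 4th up). So we spell E dominant ninth sharp eleven:
Root: E
Major 3rd (3rd): G-sharp
Perfect 5th (5th): B
Minor 7th (7th): D
Major 9th (9th): F-sharp
Augmented 11th (11th): A-sharp

E, G-sharp, B, D, F-sharp, A-sharp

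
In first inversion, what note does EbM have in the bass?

G

EbM = Eb–G–Bb. First inversion → third in the bass = G.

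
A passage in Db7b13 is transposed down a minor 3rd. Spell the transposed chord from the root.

Bb D F Ab Gb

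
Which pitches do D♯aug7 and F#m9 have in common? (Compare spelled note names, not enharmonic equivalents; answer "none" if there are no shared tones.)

C♯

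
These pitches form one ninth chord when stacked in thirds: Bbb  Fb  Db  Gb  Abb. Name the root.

Gb

Stacking in thirds gives Gb – Bbb – Db – Fb – Abb, so Gb is the root — Gb minor seventh flat nine.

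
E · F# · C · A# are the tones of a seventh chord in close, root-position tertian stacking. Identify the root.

Stacking in thirds gives F# – A# – C – E, so F# is the root — F# dominant seventh flat five.

F#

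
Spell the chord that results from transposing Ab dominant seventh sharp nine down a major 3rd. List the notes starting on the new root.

F-flat A-flat C-flat E-double-flat G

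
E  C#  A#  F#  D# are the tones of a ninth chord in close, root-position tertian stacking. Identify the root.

D#

Stacking in thirds gives D# – F# – A# – C# – E, so D# is the root — D# minor seventh flat nine.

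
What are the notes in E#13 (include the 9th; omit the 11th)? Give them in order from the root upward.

E# – G## – B# – D# – F## – C##

E#13: dominant thirteenth on E#.
E# — root
G## — major 3rd
B# — perfect 5th
D# — minor 7th
F## — major 9th
C## — major 13th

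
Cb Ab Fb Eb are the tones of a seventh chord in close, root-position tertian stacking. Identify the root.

Arranged so that each adjacent pair is a third by letter name: Fb – Ab – Cb – Eb.
The bottom of that stack, Fb, is the root (this is Fb major seventh).

Fb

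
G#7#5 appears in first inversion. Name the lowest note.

B#

G#7#5 = G#–B#–D##–F#. First inversion → third in the bass = B#.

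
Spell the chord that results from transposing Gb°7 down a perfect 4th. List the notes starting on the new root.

D♭ – F♭ – A𝄫 – C𝄫

A perfect 4th down from G♭ is D♭, so the new chord is D♭ diminished seventh.
- root: D♭
- minor 3rd: F♭
- diminished 5th: A𝄫
- diminished 7th: C𝄫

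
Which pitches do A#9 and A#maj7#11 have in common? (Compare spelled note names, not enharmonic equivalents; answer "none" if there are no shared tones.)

A#9: A# C## E# G# B#
A#maj7#11: A# C## E# G## D##
Common to both → A#, C##, E#.

A# C## E#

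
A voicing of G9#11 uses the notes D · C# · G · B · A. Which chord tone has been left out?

F

The full G9#11 chord is G, B, D, F, A, C#.
Comparing with the voicing, the minor 7th (7th) — F — is absent.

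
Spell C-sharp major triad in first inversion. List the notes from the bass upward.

E-sharp G-sharp C-sharp

C-sharp major triad = C-sharp–E-sharp–G-sharp; first inversion → third (E-sharp) lowest.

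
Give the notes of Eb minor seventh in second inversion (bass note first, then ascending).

B♭, D♭, E♭, G♭

Eb minor seventh = E♭–G♭–B♭–D♭; second inversion → fifth (B♭) lowest.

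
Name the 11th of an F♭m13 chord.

F♭m13 is built on Fb; its 11th is a perfect 11th above the root.
A fourth above F uses the letter B, and the perfect 11th above Fb is Bbb.

Bbb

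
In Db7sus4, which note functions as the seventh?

Root of Db7sus4 = D♭. The 7th is a minor 7th: D♭ up a minor 7th → C♭.

C♭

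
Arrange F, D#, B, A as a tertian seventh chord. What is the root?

Arranged so that each adjacent pair is a third by letter name: B – D# – F – A.
The bottom of that stack, B, is the root (this is B dominant seventh flat five).

B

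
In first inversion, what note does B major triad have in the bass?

B major triad = B–D-sharp–F-sharp. First inversion → third in the bass = D-sharp.

D-sharp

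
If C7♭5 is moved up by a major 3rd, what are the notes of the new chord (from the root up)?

C up a major 3rd → E. New chord: E dominant seventh flat five.
E — root
G♯ — major 3rd
B♭ — diminished 5th
D — minor 7th

E – G♯ – B♭ – D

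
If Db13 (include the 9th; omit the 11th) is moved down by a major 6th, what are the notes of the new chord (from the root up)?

Fb, Ab, Cb, Ebb, Gb, Db

Db down a major 6th → Fb. New chord: Fb dominant thirteenth.
root → Fb
3rd (major 3rd) → Ab
5th (perfect 5th) → Cb
7th (minor 7th) → Ebb
9th (major 9th) → Gb
13th (major 13th) → Db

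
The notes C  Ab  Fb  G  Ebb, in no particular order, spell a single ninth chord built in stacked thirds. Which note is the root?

Fb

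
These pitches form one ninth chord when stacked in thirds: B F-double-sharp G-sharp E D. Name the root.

Stacking in thirds gives E – G-sharp – B – D – F-double-sharp, so E is the root — E dominant seventh sharp nine.

E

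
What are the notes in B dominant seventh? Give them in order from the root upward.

B, D#, F#, A

B dominant seventh: dominant seventh on B.
root → B
3rd (major 3rd) → D#
5th (perfect 5th) → F#
7th (minor 7th) → A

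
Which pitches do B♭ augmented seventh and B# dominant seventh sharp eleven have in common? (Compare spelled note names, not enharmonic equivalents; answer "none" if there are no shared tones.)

none

B♭ augmented seventh: B-flat D F-sharp A-flat
B# dominant seventh sharp eleven: B-sharp D-double-sharp F-double-sharp A-sharp E-double-sharp
Common to both → none.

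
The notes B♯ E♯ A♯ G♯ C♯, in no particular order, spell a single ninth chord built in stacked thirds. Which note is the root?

Arranged so that each adjacent pair is a third by letter name: A♯ – C♯ – E♯ – G♯ – B♯.
The bottom of that stack, A♯, is the root (this is A♯ minor ninth).

A♯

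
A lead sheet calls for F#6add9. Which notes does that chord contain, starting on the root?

F#6add9: six-nine on F#.
- root: F#
- major 3rd: A#
- perfect 5th: C#
- major 6th: D#
- major 9th: G#

F#  A#  C#  D#  G#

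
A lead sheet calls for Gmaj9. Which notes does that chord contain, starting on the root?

Root G, quality major ninth:
G — root
B — major 3rd
D — perfect 5th
F# — major 7th
A — major 9th

G – B – D – F# – A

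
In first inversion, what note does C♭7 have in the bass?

C♭7 in root position is Cb–Eb–Gb–Bbb.
First inversion places the third in the bass, which is Eb.

Eb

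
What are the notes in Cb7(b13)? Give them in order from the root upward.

Cb  Eb  Gb  Bbb  Abb

Cb7(b13) is a dominant seventh flat thirteen built on Cb.
Root: Cb
Major 3rd (3rd): Eb
Perfect 5th (5th): Gb
Minor 7th (7th): Bbb
Minor 13th (13th): Abb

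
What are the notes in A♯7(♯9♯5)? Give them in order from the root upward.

A#, C##, E##, G#, B##

Root A#, quality dominant seventh sharp nine sharp five:
- root: A#
- major 3rd: C##
- augmented 5th: E##
- minor 7th: G#
- augmented 9th: B##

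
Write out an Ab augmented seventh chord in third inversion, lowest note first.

In root position, Ab augmented seventh is Ab–C–E–Gb.
Third inversion puts the seventh (Gb) in the bass.

Gb Ab C E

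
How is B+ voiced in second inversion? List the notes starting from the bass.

In root position, B+ is B–D#–F##.
Second inversion puts the fifth (F##) in the bass.

F##  B  D#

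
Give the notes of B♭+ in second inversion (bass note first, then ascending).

In root position, B♭+ is Bb–D–F#.
Second inversion puts the fifth (F#) in the bass.

F#  Bb  D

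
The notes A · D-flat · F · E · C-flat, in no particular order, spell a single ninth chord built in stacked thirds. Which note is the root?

D-flat

Stacking in thirds gives D-flat – F – A – C-flat – E, so D-flat is the root — D-flat dominant seventh sharp nine sharp five.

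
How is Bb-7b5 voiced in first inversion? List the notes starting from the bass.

Bb-7b5 = Bb–Db–Fb–Ab; first inversion → third (Db) lowest.

Db Fb Ab Bb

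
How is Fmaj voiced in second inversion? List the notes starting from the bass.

C  F  A

In root position, Fmaj is F–A–C.
Second inversion puts the fifth (C) in the bass.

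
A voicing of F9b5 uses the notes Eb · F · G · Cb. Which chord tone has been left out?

F9b5 = F, A, Cb, Eb, G. The voicing lacks the 3rd (major 3rd), A.

A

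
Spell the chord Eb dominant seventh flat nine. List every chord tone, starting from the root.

Eb  G  Bb  Db  Fb

Eb dominant seventh flat nine: dominant seventh flat nine on Eb.
root → Eb
3rd (major 3rd) → G
5th (perfect 5th) → Bb
7th (minor 7th) → Db
9th (minor 9th) → Fb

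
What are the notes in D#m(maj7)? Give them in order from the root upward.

D#, F#, A#, C##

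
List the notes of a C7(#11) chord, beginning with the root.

C7(#11): dominant seventh sharp eleven on C.
- root: C
- major 3rd: E
- perfect 5th: G
- minor 7th: Bb
- augmented 11th: F#

C E G Bb F#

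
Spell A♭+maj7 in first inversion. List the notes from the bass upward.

C, E, G, Ab

A♭+maj7 = Ab–C–E–G; first inversion → third (C) lowest.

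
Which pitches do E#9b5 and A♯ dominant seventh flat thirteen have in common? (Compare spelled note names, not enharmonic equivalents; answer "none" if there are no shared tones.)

E#9b5: E# G## B D# F##
A♯ dominant seventh flat thirteen: A# C## E# G# F#
Common to both → E#.

E#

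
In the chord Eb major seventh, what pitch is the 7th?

D

Eb major seventh is built on E-flat; its 7th is a major 7th above the root.
A seventh above E uses the letter D, and the major 7th above E-flat is D.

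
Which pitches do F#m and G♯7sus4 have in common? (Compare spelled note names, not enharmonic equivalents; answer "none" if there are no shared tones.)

F#, C#

F#m = F#, A, C#.
G♯7sus4 = G#, C#, D#, F#.
Shared: F#, C#.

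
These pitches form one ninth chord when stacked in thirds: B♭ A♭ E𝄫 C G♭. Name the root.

A♭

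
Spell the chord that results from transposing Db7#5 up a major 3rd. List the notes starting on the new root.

F A C# Eb

Transposed root: Db → F (major 3rd up). So we spell F augmented seventh:
- root: F
- major 3rd: A
- augmented 5th: C#
- minor 7th: Eb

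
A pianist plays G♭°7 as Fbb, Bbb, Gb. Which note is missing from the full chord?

Dbb

The full G♭°7 chord is Gb, Bbb, Dbb, Fbb.
Comparing with the voicing, the diminished 5th (5th) — Dbb — is absent.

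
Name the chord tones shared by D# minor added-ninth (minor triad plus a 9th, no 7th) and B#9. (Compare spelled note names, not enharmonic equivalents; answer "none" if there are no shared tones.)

D# minor added-ninth = D♯, F♯, A♯, E♯.
B#9 = B♯, D𝄪, F𝄪, A♯, C𝄪.
Shared: A♯.

A♯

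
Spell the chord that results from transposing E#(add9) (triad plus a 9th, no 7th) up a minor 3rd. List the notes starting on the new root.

E# up a minor 3rd → G#. New chord: G# added-ninth.
G# — root
B# — major 3rd
D# — perfect 5th
A# — major 9th

G#, B#, D#, A#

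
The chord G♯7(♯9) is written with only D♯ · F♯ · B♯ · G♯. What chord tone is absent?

G♯7(♯9) = G♯, B♯, D♯, F♯, A𝄪. The voicing lacks the 9th (augmented 9th), A𝄪.

A𝄪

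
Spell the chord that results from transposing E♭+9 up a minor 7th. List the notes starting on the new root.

A minor 7th up from E♭ is D♭, so the new chord is D♭ dominant ninth sharp five.
root → D♭
3rd (major 3rd) → F
5th (augmented 5th) → A
7th (minor 7th) → C♭
9th (major 9th) → E♭

D♭ F A C♭ E♭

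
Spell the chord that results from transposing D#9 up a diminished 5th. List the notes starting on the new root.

A – C# – E – G – B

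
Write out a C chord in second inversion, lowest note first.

In root position, C is C–E–G.
Second inversion puts the fifth (G) in the bass.

G, C, E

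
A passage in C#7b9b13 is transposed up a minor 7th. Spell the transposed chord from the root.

B, D#, F#, A, C, G

C# up a minor 7th → B. New chord: B dominant seventh flat nine flat thirteen.
root → B
3rd (major 3rd) → D#
5th (perfect 5th) → F#
7th (minor 7th) → A
9th (minor 9th) → C
13th (minor 13th) → G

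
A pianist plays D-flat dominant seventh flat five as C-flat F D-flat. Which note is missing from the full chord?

A-double-flat

D-flat dominant seventh flat five = D-flat, F, A-double-flat, C-flat. The voicing lacks the 5th (diminished 5th), A-double-flat.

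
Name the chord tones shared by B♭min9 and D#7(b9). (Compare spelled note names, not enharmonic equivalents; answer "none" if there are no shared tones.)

none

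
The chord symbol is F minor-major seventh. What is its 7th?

Root of F minor-major seventh = F. The 7th is a major 7th: F up a major 7th → E.

E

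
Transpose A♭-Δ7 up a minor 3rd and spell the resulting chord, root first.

Cb Ebb Gb Bb

Transposed root: Ab → Cb (minor 3rd up). So we spell Cb minor-major seventh:
- root: Cb
- minor 3rd: Ebb
- perfect 5th: Gb
- major 7th: Bb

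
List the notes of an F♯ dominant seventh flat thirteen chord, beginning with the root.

F♯ dominant seventh flat thirteen: dominant seventh flat thirteen on F-sharp.
F-sharp — root
A-sharp — major 3rd
C-sharp — perfect 5th
E — minor 7th
D — minor 13th

F-sharp – A-sharp – C-sharp – E – D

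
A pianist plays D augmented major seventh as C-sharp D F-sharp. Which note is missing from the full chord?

A-sharp

The full D augmented major seventh chord is D, F-sharp, A-sharp, C-sharp.
Comparing with the voicing, the augmented 5th (5th) — A-sharp — is absent.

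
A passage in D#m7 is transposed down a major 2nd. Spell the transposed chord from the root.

C# E G# B

Transposed root: D# → C# (major 2nd down). So we spell C# minor seventh:
C# — root
E — minor 3rd
G# — perfect 5th
B — minor 7th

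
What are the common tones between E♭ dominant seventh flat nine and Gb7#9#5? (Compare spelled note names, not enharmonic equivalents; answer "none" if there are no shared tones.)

Bb – Fb

E♭ dominant seventh flat nine: Eb G Bb Db Fb
Gb7#9#5: Gb Bb D Fb A
Common to both → Bb, Fb.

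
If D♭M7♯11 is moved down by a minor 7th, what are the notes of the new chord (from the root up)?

Transposed root: D♭ → E♭ (minor 7th down). So we spell E♭ major seventh sharp eleven:
Root: E♭
Major 3rd (3rd): G
Perfect 5th (5th): B♭
Major 7th (7th): D
Augmented 11th (11th): A

E♭ – G – B♭ – D – A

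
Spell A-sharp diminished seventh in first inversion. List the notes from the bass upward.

C♯, E, G, A♯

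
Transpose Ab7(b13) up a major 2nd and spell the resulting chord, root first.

B♭ D F A♭ G♭

Transposed root: A♭ → B♭ (major 2nd up). So we spell B♭ dominant seventh flat thirteen:
Root: B♭
Major 3rd (3rd): D
Perfect 5th (5th): F
Minor 7th (7th): A♭
Minor 13th (13th): G♭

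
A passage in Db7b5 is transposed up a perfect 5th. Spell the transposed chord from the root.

Ab C Ebb Gb

Transposed root: Db → Ab (perfect 5th up). So we spell Ab dominant seventh flat five:
- root: Ab
- major 3rd: C
- diminished 5th: Ebb
- minor 7th: Gb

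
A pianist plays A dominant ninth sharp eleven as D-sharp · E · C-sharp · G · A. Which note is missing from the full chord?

A dominant ninth sharp eleven = A, C-sharp, E, G, B, D-sharp. The voicing lacks the 9th (major 9th), B.

B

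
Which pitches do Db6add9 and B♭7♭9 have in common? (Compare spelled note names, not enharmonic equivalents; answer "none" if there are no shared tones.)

F, Ab, Bb

Db6add9: Db F Ab Bb Eb
B♭7♭9: Bb D F Ab Cb
Common to both → F, Ab, Bb.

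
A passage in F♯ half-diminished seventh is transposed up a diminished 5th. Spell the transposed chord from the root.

C, Eb, Gb, Bb

Transposed root: F# → C (diminished 5th up). So we spell C half-diminished seventh:
C — root
Eb — minor 3rd
Gb — diminished 5th
Bb — minor 7th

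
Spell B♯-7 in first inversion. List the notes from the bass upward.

In root position, B♯-7 is B#–D#–F##–A#.
First inversion puts the third (D#) in the bass.

D# – F## – A# – B#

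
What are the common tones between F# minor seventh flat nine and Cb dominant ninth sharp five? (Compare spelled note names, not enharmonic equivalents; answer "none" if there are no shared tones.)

F# minor seventh flat nine = F-sharp, A, C-sharp, E, G.
Cb dominant ninth sharp five = C-flat, E-flat, G, B-double-flat, D-flat.
Shared: G.

G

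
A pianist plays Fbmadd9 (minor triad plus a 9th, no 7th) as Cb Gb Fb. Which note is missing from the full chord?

Abb

The full Fbmadd9 chord is Fb, Abb, Cb, Gb.
Comparing with the voicing, the minor 3rd (3rd) — Abb — is absent.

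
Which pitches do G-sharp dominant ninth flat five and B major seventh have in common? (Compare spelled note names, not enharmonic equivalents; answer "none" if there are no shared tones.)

G-sharp dominant ninth flat five: G-sharp B-sharp D F-sharp A-sharp
B major seventh: B D-sharp F-sharp A-sharp
Common to both → F-sharp, A-sharp.

F-sharp, A-sharp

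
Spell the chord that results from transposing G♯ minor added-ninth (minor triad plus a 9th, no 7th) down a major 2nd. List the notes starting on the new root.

A major 2nd down from G-sharp is F-sharp, so the new chord is F-sharp minor added-ninth.
F-sharp — root
A — minor 3rd
C-sharp — perfect 5th
G-sharp — major 9th

F-sharp, A, C-sharp, G-sharp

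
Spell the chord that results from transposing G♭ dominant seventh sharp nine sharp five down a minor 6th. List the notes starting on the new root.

G-flat down a minor 6th → B-flat. New chord: B-flat dominant seventh sharp nine sharp five.
B-flat — root
D — major 3rd
F-sharp — augmented 5th
A-flat — minor 7th
C-sharp — augmented 9th

B-flat  D  F-sharp  A-flat  C-sharp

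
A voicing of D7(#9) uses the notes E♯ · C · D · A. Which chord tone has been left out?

D7(#9) = D, F♯, A, C, E♯. The voicing lacks the 3rd (major 3rd), F♯.

F♯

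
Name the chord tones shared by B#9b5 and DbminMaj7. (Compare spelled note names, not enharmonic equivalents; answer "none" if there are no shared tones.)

B#9b5 = B#, D##, F#, A#, C##.
DbminMaj7 = Db, Fb, Ab, C.
Shared: none.

none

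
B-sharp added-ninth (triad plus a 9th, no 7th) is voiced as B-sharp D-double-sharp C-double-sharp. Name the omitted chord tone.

F-double-sharp

The full B-sharp added-ninth chord is B-sharp, D-double-sharp, F-double-sharp, C-double-sharp.
Comparing with the voicing, the perfect 5th (5th) — F-double-sharp — is absent.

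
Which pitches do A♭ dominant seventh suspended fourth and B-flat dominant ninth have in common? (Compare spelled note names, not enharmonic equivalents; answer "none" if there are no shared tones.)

A♭ dominant seventh suspended fourth: Ab Db Eb Gb
B-flat dominant ninth: Bb D F Ab C
Common to both → Ab.

Ab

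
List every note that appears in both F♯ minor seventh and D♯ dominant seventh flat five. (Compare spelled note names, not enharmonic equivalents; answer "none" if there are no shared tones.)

A  C-sharp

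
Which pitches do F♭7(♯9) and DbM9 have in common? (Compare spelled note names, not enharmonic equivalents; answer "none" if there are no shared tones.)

A♭

F♭7(♯9): F♭ A♭ C♭ E𝄫 G
DbM9: D♭ F A♭ C E♭
Common to both → A♭.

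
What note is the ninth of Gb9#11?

Ab

Gb9#11 is built on Gb; its 9th is a major 9th above the root.
A second above G uses the letter A, and the major 9th above Gb is Ab.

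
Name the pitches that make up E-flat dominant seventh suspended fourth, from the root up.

E-flat dominant seventh suspended fourth: dominant seventh suspended fourth on Eb.
Eb — root
Ab — perfect 4th
Bb — perfect 5th
Db — minor 7th

Eb, Ab, Bb, Db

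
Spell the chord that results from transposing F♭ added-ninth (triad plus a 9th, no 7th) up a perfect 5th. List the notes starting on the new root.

A perfect 5th up from F♭ is C♭, so the new chord is C♭ added-ninth.
root → C♭
3rd (major 3rd) → E♭
5th (perfect 5th) → G♭
9th (major 9th) → D♭

C♭, E♭, G♭, D♭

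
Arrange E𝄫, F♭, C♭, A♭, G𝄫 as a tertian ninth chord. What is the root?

Arranged so that each adjacent pair is a third by letter name: F♭ – A♭ – C♭ – E𝄫 – G𝄫.
The bottom of that stack, F♭, is the root (this is F♭ dominant seventh flat nine).

F♭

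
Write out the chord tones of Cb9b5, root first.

Cb9b5 is a dominant ninth flat five built on Cb.
root → Cb
3rd (major 3rd) → Eb
5th (diminished 5th) → Gbb
7th (minor 7th) → Bbb
9th (major 9th) → Db

Cb Eb Gbb Bbb Db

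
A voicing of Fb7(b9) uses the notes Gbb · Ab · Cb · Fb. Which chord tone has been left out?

Ebb

Fb7(b9) = Fb, Ab, Cb, Ebb, Gbb. The voicing lacks the 7th (minor 7th), Ebb.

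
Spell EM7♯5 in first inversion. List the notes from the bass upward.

G#, B#, D#, E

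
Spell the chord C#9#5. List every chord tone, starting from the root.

C#9#5: dominant ninth sharp five on C#.
- root: C#
- major 3rd: E#
- augmented 5th: G##
- minor 7th: B
- major 9th: D#

C#  E#  G##  B  D#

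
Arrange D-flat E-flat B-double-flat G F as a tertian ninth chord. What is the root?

E-flat

Arranged so that each adjacent pair is a third by letter name: E-flat – G – B-double-flat – D-flat – F.
The bottom of that stack, E-flat, is the root (this is E-flat dominant ninth flat five).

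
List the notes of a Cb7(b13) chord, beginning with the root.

Cb  Eb  Gb  Bbb  Abb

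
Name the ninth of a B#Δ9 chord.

C##

B#Δ9 is built on B#; its 9th is a major 9th above the root.
A second above B uses the letter C, and the major 9th above B# is C##.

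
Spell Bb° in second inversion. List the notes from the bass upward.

F♭  B♭  D♭

Bb° = B♭–D♭–F♭; second inversion → fifth (F♭) lowest.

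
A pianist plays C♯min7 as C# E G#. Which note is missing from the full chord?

C♯min7 = C#, E, G#, B. The voicing lacks the 7th (minor 7th), B.

B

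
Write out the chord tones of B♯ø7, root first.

B♯ø7: half-diminished seventh on B#.
B# — root
D# — minor 3rd
F# — diminished 5th
A# — minor 7th

B#  D#  F#  A#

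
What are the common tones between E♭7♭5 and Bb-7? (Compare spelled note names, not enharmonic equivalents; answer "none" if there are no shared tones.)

E♭7♭5 = Eb, G, Bbb, Db.
Bb-7 = Bb, Db, F, Ab.
Shared: Db.

Db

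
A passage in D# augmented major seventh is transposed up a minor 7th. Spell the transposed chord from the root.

C#  E#  G##  B#

Transposed root: D# → C# (minor 7th up). So we spell C# augmented major seventh:
- root: C#
- major 3rd: E#
- augmented 5th: G##
- major 7th: B#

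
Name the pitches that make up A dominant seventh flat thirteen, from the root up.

A dominant seventh flat thirteen is a dominant seventh flat thirteen built on A.
root → A
3rd (major 3rd) → C#
5th (perfect 5th) → E
7th (minor 7th) → G
13th (minor 13th) → F

A, C#, E, G, F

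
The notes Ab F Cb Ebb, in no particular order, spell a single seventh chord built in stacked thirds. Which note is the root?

Arranged so that each adjacent pair is a third by letter name: F – Ab – Cb – Ebb.
The bottom of that stack, F, is the root (this is F diminished seventh).

F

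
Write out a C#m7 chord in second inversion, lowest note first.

In root position, C#m7 is C#–E–G#–B.
Second inversion puts the fifth (G#) in the bass.

G#, B, C#, E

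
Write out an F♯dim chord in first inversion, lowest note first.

A, C, F#

In root position, F♯dim is F#–A–C.
First inversion puts the third (A) in the bass.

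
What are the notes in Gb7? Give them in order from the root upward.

Gb7: dominant seventh on G♭.
root → G♭
3rd (major 3rd) → B♭
5th (perfect 5th) → D♭
7th (minor 7th) → F♭

G♭, B♭, D♭, F♭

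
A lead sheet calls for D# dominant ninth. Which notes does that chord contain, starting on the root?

D-sharp, F-double-sharp, A-sharp, C-sharp, E-sharp

D# dominant ninth: dominant ninth on D-sharp.
root → D-sharp
3rd (major 3rd) → F-double-sharp
5th (perfect 5th) → A-sharp
7th (minor 7th) → C-sharp
9th (major 9th) → E-sharp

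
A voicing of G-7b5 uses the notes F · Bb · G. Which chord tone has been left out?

Db

The full G-7b5 chord is G, Bb, Db, F.
Comparing with the voicing, the diminished 5th (5th) — Db — is absent.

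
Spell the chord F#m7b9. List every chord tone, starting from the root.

F♯ A C♯ E G

Root F♯, quality minor seventh flat nine:
F♯ — root
A — minor 3rd
C♯ — perfect 5th
E — minor 7th
G — minor 9th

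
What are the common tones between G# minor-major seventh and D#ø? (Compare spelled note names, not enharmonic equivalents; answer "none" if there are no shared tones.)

G# minor-major seventh = G♯, B, D♯, F𝄪.
D#ø = D♯, F♯, A, C♯.
Shared: D♯.

D♯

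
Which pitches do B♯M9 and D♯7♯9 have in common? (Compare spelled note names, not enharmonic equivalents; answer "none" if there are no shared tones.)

B♯M9 = B#, D##, F##, A##, C##.
D♯7♯9 = D#, F##, A#, C#, E##.
Shared: F##.

F##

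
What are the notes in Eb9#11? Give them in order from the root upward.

Eb, G, Bb, Db, F, A

Eb9#11: dominant ninth sharp eleven on Eb.
Root: Eb
Major 3rd (3rd): G
Perfect 5th (5th): Bb
Minor 7th (7th): Db
Major 9th (9th): F
Augmented 11th (11th): A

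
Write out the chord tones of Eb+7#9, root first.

Eb+7#9: dominant seventh sharp nine sharp five on Eb.
root → Eb
3rd (major 3rd) → G
5th (augmented 5th) → B
7th (minor 7th) → Db
9th (augmented 9th) → F#

Eb, G, B, Db, F#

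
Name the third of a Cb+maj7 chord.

Eb

Root of Cb+maj7 = Cb. The 3rd is a major 3rd: Cb up a major 3rd → Eb.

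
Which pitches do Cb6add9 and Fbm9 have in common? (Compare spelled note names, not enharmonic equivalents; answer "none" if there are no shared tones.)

C♭ G♭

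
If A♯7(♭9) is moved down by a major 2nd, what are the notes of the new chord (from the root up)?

G#, B#, D#, F#, A

Transposed root: A# → G# (major 2nd down). So we spell G# dominant seventh flat nine:
Root: G#
Major 3rd (3rd): B#
Perfect 5th (5th): D#
Minor 7th (7th): F#
Minor 9th (9th): A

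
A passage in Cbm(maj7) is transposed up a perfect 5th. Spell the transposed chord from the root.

Gb, Bbb, Db, F

Cb up a perfect 5th → Gb. New chord: Gb minor-major seventh.
Root: Gb
Minor 3rd (3rd): Bbb
Perfect 5th (5th): Db
Major 7th (7th): F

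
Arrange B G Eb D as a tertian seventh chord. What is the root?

Stacking in thirds gives Eb – G – B – D, so Eb is the root — Eb augmented major seventh.

Eb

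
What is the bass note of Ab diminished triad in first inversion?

Ab diminished triad in root position is A-flat–C-flat–E-double-flat.
First inversion places the third in the bass, which is C-flat.

C-flat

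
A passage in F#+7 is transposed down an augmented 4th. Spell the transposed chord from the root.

C E G# Bb

F# down an augmented 4th → C. New chord: C augmented seventh.
- root: C
- major 3rd: E
- augmented 5th: G#
- minor 7th: Bb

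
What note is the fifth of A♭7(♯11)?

Eb

A♭7(♯11) is built on Ab; its 5th is a perfect 5th above the root.
A fifth above A uses the letter E, and the perfect 5th above Ab is Eb.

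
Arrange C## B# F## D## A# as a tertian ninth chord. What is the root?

B#

Arranged so that each adjacent pair is a third by letter name: B# – D## – F## – A# – C##.
The bottom of that stack, B#, is the root (this is B# dominant ninth).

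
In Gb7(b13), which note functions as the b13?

Root of Gb7(b13) = Gb. The 13th is a minor 13th: Gb up a minor 13th → Ebb.

Ebb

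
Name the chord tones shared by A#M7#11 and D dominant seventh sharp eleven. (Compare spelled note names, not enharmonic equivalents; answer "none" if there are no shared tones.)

none

A#M7#11 = A#, C##, E#, G##, D##.
D dominant seventh sharp eleven = D, F#, A, C, G#.
Shared: none.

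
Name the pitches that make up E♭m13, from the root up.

Eb – Gb – Bb – Db – F – Ab – C

E♭m13 is a minor thirteenth built on Eb.
Eb — root
Gb — minor 3rd
Bb — perfect 5th
Db — minor 7th
F — major 9th
Ab — perfect 11th
C — major 13th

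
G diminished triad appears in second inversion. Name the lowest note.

G diminished triad = G–Bb–Db. Second inversion → fifth in the bass = Db.

Db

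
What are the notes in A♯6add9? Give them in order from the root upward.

A# C## E# F## B#

A♯6add9 is a six-nine built on A#.
Root: A#
Major 3rd (3rd): C##
Perfect 5th (5th): E#
Major 6th (6th): F##
Major 9th (9th): B#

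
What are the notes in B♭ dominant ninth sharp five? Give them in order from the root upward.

Root Bb, quality dominant ninth sharp five:
- root: Bb
- major 3rd: D
- augmented 5th: F#
- minor 7th: Ab
- major 9th: C

Bb – D – F# – Ab – C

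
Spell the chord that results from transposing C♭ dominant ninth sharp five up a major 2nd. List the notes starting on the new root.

Db, F, A, Cb, Eb

Transposed root: Cb → Db (major 2nd up). So we spell Db dominant ninth sharp five:
root → Db
3rd (major 3rd) → F
5th (augmented 5th) → A
7th (minor 7th) → Cb
9th (major 9th) → Eb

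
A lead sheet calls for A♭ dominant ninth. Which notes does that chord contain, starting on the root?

A♭, C, E♭, G♭, B♭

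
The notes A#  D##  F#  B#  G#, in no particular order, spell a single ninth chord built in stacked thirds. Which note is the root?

G#

Stacking in thirds gives G# – B# – D## – F# – A#, so G# is the root — G# dominant ninth sharp five.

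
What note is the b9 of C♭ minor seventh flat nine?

Root of C♭ minor seventh flat nine = Cb. The 9th is a minor 9th: Cb up a minor 9th → Dbb.

Dbb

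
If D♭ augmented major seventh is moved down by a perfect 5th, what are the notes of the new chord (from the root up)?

G-flat B-flat D F

Transposed root: D-flat → G-flat (perfect 5th down). So we spell G-flat augmented major seventh:
G-flat — root
B-flat — major 3rd
D — augmented 5th
F — major 7th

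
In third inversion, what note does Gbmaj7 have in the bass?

Gbmaj7 in root position is G♭–B♭–D♭–F.
Third inversion places the seventh in the bass, which is F.

F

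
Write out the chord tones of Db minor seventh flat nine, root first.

Db minor seventh flat nine: minor seventh flat nine on Db.
- root: Db
- minor 3rd: Fb
- perfect 5th: Ab
- minor 7th: Cb
- minor 9th: Ebb

Db Fb Ab Cb Ebb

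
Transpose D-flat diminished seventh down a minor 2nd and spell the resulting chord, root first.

C Eb Gb Bbb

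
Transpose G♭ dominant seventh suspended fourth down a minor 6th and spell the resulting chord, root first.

Bb, Eb, F, Ab

Transposed root: Gb → Bb (minor 6th down). So we spell Bb dominant seventh suspended fourth:
Root: Bb
Perfect 4th (4th): Eb
Perfect 5th (5th): F
Minor 7th (7th): Ab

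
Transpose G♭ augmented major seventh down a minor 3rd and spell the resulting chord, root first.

Gb down a minor 3rd → Eb. New chord: Eb augmented major seventh.
- root: Eb
- major 3rd: G
- augmented 5th: B
- major 7th: D

Eb, G, B, D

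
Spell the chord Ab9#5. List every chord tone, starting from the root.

Ab  C  E  Gb  Bb

Ab9#5: dominant ninth sharp five on Ab.
Ab — root
C — major 3rd
E — augmented 5th
Gb — minor 7th
Bb — major 9th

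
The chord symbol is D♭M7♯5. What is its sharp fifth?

D♭M7♯5 is built on Db; its 5th is an augmented 5th above the root.
A fifth above D uses the letter A, and the augmented 5th above Db is A.

A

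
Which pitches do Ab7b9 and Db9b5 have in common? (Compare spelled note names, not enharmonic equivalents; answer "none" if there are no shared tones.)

Eb

Ab7b9: Ab C Eb Gb Bbb
Db9b5: Db F Abb Cb Eb
Common to both → Eb.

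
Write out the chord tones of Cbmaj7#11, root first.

Cbmaj7#11: major seventh sharp eleven on Cb.
Cb — root
Eb — major 3rd
Gb — perfect 5th
Bb — major 7th
F — augmented 11th

Cb, Eb, Gb, Bb, F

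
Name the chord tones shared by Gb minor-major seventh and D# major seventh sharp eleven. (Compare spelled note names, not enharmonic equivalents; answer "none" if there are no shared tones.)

Gb minor-major seventh: G-flat B-double-flat D-flat F
D# major seventh sharp eleven: D-sharp F-double-sharp A-sharp C-double-sharp G-double-sharp
Common to both → none.

none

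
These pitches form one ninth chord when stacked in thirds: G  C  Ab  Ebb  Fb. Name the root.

Arranged so that each adjacent pair is a third by letter name: Fb – Ab – C – Ebb – G.
The bottom of that stack, Fb, is the root (this is Fb dominant seventh sharp nine sharp five).

Fb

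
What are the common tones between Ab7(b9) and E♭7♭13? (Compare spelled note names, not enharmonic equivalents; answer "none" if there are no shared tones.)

Ab7(b9) = Ab, C, Eb, Gb, Bbb.
E♭7♭13 = Eb, G, Bb, Db, Cb.
Shared: Eb.

Eb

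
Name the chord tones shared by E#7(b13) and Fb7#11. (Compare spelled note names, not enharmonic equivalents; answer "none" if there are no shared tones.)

none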